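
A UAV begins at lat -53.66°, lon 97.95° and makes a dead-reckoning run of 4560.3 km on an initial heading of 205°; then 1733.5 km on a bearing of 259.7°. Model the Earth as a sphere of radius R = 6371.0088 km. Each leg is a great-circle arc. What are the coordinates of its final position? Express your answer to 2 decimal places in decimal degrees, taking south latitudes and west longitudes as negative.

latitude -69.77°, longitude -48.51°

Apply the spherical direct solution leg by leg, carrying full precision between legs.
Leg 1: from (-53.66°, 97.95°), δ = 4560.3/6371.0088 = 0.715789 rad, θ = 205° → φ = -73.79°, λ = 1.38°.
Leg 2: from (-73.79°, 1.38°), δ = 1733.5/6371.0088 = 0.272092 rad, θ = 259.7° → φ = -69.77°, λ = -48.51°.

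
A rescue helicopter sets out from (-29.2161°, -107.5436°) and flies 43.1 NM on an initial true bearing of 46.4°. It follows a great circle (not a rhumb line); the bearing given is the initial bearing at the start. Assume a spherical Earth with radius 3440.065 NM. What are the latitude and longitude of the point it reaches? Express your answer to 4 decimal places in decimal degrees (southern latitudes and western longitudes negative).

latitude -28.7198°, longitude -106.9508°

δ = 43.1/3440.065 = 0.012529 rad (0.7178°).
Start latitude φ₁ = -0.509917 rad; initial bearing θ = 0.809833 rad.
sin φ₂ = sin φ₁ cos δ + cos φ₁ sin δ cos θ = (-0.488105)(0.999922) + (0.872785)(0.012529)(0.689620) = -0.480526
φ₂ = asin(-0.480526) = -0.501254 rad = -28.7198°.
Then Δλ = atan2(0.007919, 0.765374) = 0.010346 rad, from sin θ sin δ cos φ₁ over cos δ − sin φ₁ sin φ₂.
λ₂ = -107.5436° + 0.5928° = -106.9508°.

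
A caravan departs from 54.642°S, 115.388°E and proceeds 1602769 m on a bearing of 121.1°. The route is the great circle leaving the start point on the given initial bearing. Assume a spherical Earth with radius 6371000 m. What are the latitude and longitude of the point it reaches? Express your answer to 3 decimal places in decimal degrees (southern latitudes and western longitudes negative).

The arc subtends δ = 1602769/6371000 = 0.251573 rad at the centre.
Start latitude φ₁ = -0.953683 rad; initial bearing θ = 2.113594 rad.
Destination latitude: φ₂ = arcsin( sin φ₁ cos δ + cos φ₁ sin δ cos θ ) = arcsin(-0.864287) = -59.801°.
For the longitude increment, Δλ = atan2( sin θ sin δ cos φ₁, cos δ − sin φ₁ sin φ₂ ) = atan2(0.123345, 0.263651) = 25.072°.
Hence λ₂ = 115.388° + 25.072° = 140.460°.

latitude -59.801°, longitude 140.460°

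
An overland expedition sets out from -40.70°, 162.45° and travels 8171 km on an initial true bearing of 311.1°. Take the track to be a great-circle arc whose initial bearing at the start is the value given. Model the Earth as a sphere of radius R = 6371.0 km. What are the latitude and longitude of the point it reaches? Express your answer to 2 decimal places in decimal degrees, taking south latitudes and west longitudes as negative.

latitude 17.00°, longitude 113.38°

δ = 8171/6371 = 1.282530 rad (73.4836°).
Converting: φ₁ = -0.710349 rad, θ = 5.429719 rad.
Applying the spherical law of cosines for sides, sin φ₂ = sin φ₁ cos δ + cos φ₁ sin δ cos θ = 0.292430, so φ₂ = 17.00°.
Then Δλ = atan2(-0.547729, 0.474983) = -0.856409 rad, from sin θ sin δ cos φ₁ over cos δ − sin φ₁ sin φ₂.
λ₂ = λ₁ + Δλ = 113.38°.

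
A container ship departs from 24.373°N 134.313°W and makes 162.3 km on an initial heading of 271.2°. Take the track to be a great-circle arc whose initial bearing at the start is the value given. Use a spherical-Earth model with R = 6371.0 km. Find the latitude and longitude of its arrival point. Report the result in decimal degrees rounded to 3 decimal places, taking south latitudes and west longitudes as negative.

latitude 24.395°, longitude -135.915°

Angular distance δ = d/R = 162.3 / 6371 = 0.025475 rad.
With φ₁ = 24.373° = 0.425389 rad and θ = 271.2° = 4.733333 rad:
sin φ₂ = sin φ₁ cos δ + cos φ₁ sin δ cos θ = (0.412675)(0.999676) + (0.910878)(0.025472)(0.020942) = 0.413027
φ₂ = asin(0.413027) = 0.425776 rad = 24.395°.
Then Δλ = atan2(-0.023197, 0.829229) = -0.027967 rad, from sin θ sin δ cos φ₁ over cos δ − sin φ₁ sin φ₂.
Hence λ₂ = -134.313° + -1.602° = -135.915°.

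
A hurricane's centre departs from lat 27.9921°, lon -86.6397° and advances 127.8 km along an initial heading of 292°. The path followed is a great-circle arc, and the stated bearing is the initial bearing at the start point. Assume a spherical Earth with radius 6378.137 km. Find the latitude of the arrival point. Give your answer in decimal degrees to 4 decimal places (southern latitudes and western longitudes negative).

latitude 28.4169°

δ = 127.8/6378.137 = 0.020037 rad (1.1480°).
With φ₁ = 27.9921° = 0.488554 rad and θ = 292° = 5.096361 rad:
Destination latitude: φ₂ = arcsin( sin φ₁ cos δ + cos φ₁ sin δ cos θ ) = arcsin(0.475883) = 28.4169°.
For the longitude increment, Δλ = atan2( sin θ sin δ cos φ₁, cos δ − sin φ₁ sin φ₂ ) = atan2(-0.016404, 0.776444) = -1.2103°.
λ₂ = λ₁ + Δλ = -87.8500°.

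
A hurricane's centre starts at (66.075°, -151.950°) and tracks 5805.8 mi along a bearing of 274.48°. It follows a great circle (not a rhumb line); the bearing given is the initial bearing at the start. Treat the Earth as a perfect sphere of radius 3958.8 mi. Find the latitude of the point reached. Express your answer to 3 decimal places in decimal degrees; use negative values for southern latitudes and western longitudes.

Angular distance δ = d/R = 5805.8 / 3958.8 = 1.466556 rad.
Start latitude φ₁ = 1.153226 rad; initial bearing θ = 4.790580 rad.
sin φ₂ = sin φ₁ cos δ + cos φ₁ sin δ cos θ = (0.914077)(0.104052) + (0.405540)(0.994572)(0.078111) = 0.126617
φ₂ = asin(0.126617) = 0.126958 rad = 7.274°.
Δλ = atan2( sin θ sin δ cos φ₁ , cos δ − sin φ₁ sin φ₂ ) = atan2(-0.402107, -0.011686) = -1.599849 rad = -91.665°.
λ₂ = -151.950° + -91.665° = -243.615°, normalized to (−180°, 180°] → 116.385°.

latitude 7.274°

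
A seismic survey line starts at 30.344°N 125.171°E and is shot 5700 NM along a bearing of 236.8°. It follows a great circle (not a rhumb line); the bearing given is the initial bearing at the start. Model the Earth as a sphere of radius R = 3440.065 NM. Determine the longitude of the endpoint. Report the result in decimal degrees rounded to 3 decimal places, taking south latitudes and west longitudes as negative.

The arc subtends δ = 5700/3440.065 = 1.656945 rad at the centre.
Start latitude φ₁ = 0.529603 rad; initial bearing θ = 4.132940 rad.
sin φ₂ = sin φ₁ cos δ + cos φ₁ sin δ cos θ = (0.505191)(-0.086043) + (0.863008)(0.996291)(-0.547563) = -0.514267
φ₂ = asin(-0.514267) = -0.540152 rad = -30.948°.
For the longitude increment, Δλ = atan2( sin θ sin δ cos φ₁, cos δ − sin φ₁ sin φ₂ ) = atan2(-0.719456, 0.173760) = -76.422°.
Hence λ₂ = 125.171° + -76.422° = 48.749°.

longitude 48.749°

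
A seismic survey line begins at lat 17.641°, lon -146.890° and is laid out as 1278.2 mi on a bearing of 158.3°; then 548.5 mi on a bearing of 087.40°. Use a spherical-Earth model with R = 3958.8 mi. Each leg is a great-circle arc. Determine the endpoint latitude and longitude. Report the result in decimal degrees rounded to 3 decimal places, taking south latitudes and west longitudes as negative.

latitude 0.725°, longitude -132.222°

Apply the spherical direct solution leg by leg, carrying full precision between legs.
Leg 1: from (17.641°, -146.890°), δ = 1278.2/3958.8 = 0.322876 rad, θ = 158.3° → φ = 0.369°, λ = -140.152°.
Leg 2: from (0.369°, -140.152°), δ = 548.5/3958.8 = 0.138552 rad, θ = 87.4° → φ = 0.725°, λ = -132.222°.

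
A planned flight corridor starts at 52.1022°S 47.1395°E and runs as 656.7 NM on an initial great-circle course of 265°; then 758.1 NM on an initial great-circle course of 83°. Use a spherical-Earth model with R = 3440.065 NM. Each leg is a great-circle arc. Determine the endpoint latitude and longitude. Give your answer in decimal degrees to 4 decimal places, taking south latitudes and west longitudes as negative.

latitude -48.5421°, longitude 48.5066°

Apply the spherical direct solution leg by leg, carrying full precision between legs.
Leg 1: from (-52.1022°, 47.1395°), δ = 656.7/3440.065 = 0.190898 rad, θ = 265° → φ = -51.7143°, λ = 29.3769°.
Leg 2: from (-51.7143°, 29.3769°), δ = 758.1/3440.065 = 0.220374 rad, θ = 83° → φ = -48.5421°, λ = 48.5066°.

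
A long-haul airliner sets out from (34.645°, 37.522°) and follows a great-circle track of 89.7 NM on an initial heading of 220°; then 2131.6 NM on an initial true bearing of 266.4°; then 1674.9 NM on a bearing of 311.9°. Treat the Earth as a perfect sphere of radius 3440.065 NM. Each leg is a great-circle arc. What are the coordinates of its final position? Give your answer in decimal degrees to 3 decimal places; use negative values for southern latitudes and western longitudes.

latitude 40.837°, longitude -30.699°

Apply the spherical direct solution leg by leg, carrying full precision between legs.
Leg 1: from (34.645°, 37.522°), δ = 89.7/3440.065 = 0.026075 rad, θ = 220° → φ = 33.495°, λ = 36.370°.
Leg 2: from (33.495°, 36.370°), δ = 2131.6/3440.065 = 0.619639 rad, θ = 266.4° → φ = 24.762°, λ = -3.294°.
Leg 3: from (24.762°, -3.294°), δ = 1674.9/3440.065 = 0.486880 rad, θ = 311.9° → φ = 40.837°, λ = -30.699°.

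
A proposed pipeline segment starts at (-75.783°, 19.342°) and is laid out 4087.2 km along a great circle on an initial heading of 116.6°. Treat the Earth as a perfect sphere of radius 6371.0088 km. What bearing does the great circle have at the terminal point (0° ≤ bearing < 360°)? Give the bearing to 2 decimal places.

final bearing 24.05°

Central angle δ = d/R = 0.641531 rad.
Converting: φ₁ = -1.322663 rad, θ = 2.035054 rad.
Applying the spherical law of cosines for sides, sin φ₂ = sin φ₁ cos δ + cos φ₁ sin δ cos θ = -0.842449, so φ₂ = -57.400°.
For the longitude increment, Δλ = atan2( sin θ sin δ cos φ₁, cos δ − sin φ₁ sin φ₂ ) = atan2(0.131414, -0.015467) = 96.713°.
λ₂ = λ₁ + Δλ = 116.055°.
The forward bearing on arrival equals the back-azimuth from the destination plus 180°.
Back-azimuth from P₂ (-57.40°, 116.05°) to P₁ (-75.78°, 19.34°), with Δλ' = λ₁ − λ₂ = -96.71°: atan2( sin Δλ' cos φ₁ , cos φ₂ sin φ₁ − sin φ₂ cos φ₁ cos Δλ' ) = 204.05°.
Final bearing = (204.05° + 180°) mod 360° = 24.05°.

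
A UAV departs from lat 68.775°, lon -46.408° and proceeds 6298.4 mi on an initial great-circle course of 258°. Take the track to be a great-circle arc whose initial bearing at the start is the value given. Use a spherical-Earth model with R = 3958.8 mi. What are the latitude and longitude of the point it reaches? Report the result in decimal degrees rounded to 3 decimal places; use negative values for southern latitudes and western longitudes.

δ = 6298.4/3958.8 = 1.590987 rad (91.1568°).
With φ₁ = 68.775° = 1.200350 rad and θ = 258° = 4.502949 rad:
Applying the spherical law of cosines for sides, sin φ₂ = sin φ₁ cos δ + cos φ₁ sin δ cos θ = -0.094075, so φ₂ = -5.398°.
For the longitude increment, Δλ = atan2( sin θ sin δ cos φ₁, cos δ − sin φ₁ sin φ₂ ) = atan2(-0.354048, 0.067504) = -79.205°.
λ₂ = λ₁ + Δλ = -125.613°.

latitude -5.398°, longitude -125.613°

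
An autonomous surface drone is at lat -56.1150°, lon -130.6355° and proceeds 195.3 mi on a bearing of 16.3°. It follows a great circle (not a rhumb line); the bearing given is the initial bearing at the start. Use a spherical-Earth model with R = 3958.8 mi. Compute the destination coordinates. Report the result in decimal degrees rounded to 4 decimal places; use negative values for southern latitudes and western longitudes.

latitude -53.3945°, longitude -129.3055°

Angular distance δ = d/R = 195.3 / 3958.8 = 0.049333 rad.
Converting: φ₁ = -0.979392 rad, θ = 0.284489 rad.
sin φ₂ = sin φ₁ cos δ + cos φ₁ sin δ cos θ = (-0.830158)(0.998783) + (0.557528)(0.049313)(0.959805) = -0.802760
φ₂ = asin(-0.802760) = -0.931909 rad = -53.3945°.
Then Δλ = atan2(0.007716, 0.332366) = 0.023213 rad, from sin θ sin δ cos φ₁ over cos δ − sin φ₁ sin φ₂.
Hence λ₂ = -130.6355° + 1.3300° = -129.3055°.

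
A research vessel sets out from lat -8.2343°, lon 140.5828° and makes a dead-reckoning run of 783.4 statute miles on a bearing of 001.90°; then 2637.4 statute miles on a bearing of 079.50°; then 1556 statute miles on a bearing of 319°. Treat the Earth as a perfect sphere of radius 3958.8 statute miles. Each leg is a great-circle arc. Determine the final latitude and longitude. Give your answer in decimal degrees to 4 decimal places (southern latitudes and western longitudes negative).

latitude 25.3848°, longitude 162.7669°

Apply the spherical direct solution leg by leg, carrying full precision between legs.
Leg 1: from (-8.2343°, 140.5828°), δ = 783.4/3958.8 = 0.197888 rad, θ = 1.9° → φ = 3.0977°, λ = 140.9568°.
Leg 2: from (3.0977°, 140.9568°), δ = 2637.4/3958.8 = 0.666212 rad, θ = 79.5° → φ = 8.9135°, λ = 178.9154°.
Leg 3: from (8.9135°, 178.9154°), δ = 1556/3958.8 = 0.393048 rad, θ = 319° → φ = 25.3848°, λ = 162.7669°.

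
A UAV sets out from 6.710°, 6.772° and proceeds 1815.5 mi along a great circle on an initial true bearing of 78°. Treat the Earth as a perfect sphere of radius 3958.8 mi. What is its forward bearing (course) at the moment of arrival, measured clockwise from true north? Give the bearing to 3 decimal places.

The arc subtends δ = 1815.5/3958.8 = 0.458599 rad at the centre.
With φ₁ = 6.710° = 0.117112 rad and θ = 78° = 1.361357 rad:
sin φ₂ = sin φ₁ cos δ + cos φ₁ sin δ cos θ = (0.116844)(0.896674) + (0.993150)(0.442692)(0.207912) = 0.196181
φ₂ = asin(0.196181) = 0.197462 rad = 11.314°.
Then Δλ = atan2(0.430052, 0.873751) = 0.457380 rad, from sin θ sin δ cos φ₁ over cos δ − sin φ₁ sin φ₂.
λ₂ = λ₁ + Δλ = 32.978°.
The forward bearing on arrival equals the back-azimuth from the destination plus 180°.
Back-azimuth from P₂ (11.314°, 32.978°) to P₁ (6.710°, 6.772°), with Δλ' = λ₁ − λ₂ = -26.206°: atan2( sin Δλ' cos φ₁ , cos φ₂ sin φ₁ − sin φ₂ cos φ₁ cos Δλ' ) = 262.179°.
Final bearing = (262.179° + 180°) mod 360° = 82.179°.

final bearing 82.179°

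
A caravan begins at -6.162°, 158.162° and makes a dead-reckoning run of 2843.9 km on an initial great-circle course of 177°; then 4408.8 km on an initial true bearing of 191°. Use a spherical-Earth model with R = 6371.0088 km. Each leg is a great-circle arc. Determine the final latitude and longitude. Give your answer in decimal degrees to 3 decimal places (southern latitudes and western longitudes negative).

Apply the spherical direct solution leg by leg, carrying full precision between legs.
Leg 1: from (-6.162°, 158.162°), δ = 2843.9/6371.0088 = 0.446381 rad, θ = 177° → φ = -31.698°, λ = 159.684°.
Leg 2: from (-31.698°, 159.684°), δ = 4408.8/6371.0088 = 0.692010 rad, θ = 191° → φ = -69.636°, λ = 139.204°.

latitude -69.636°, longitude 139.204°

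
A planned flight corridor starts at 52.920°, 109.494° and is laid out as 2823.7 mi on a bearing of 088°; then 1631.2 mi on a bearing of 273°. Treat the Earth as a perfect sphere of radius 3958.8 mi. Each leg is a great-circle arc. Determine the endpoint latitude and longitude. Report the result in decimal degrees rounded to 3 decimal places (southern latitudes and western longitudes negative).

latitude 35.586°, longitude 136.238°

Apply the spherical direct solution leg by leg, carrying full precision between legs.
Leg 1: from (52.920°, 109.494°), δ = 2823.7/3958.8 = 0.713272 rad, θ = 88° → φ = 38.103°, λ = 165.695°.
Leg 2: from (38.103°, 165.695°), δ = 1631.2/3958.8 = 0.412044 rad, θ = 273° → φ = 35.586°, λ = 136.238°.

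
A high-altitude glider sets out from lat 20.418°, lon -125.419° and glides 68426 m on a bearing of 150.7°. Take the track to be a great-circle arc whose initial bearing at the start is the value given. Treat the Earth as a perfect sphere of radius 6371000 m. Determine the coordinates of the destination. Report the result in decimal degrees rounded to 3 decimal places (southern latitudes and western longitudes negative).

latitude 19.881°, longitude -125.099°

δ = 68426/6371000 = 0.010740 rad (0.6154°).
With φ₁ = 20.418° = 0.356361 rad and θ = 150.7° = 2.630211 rad:
Destination latitude: φ₂ = arcsin( sin φ₁ cos δ + cos φ₁ sin δ cos θ ) = arcsin(0.340069) = 19.881°.
Δλ = atan2( sin θ sin δ cos φ₁ , cos δ − sin φ₁ sin φ₂ ) = atan2(0.004926, 0.881304) = 0.005589 rad = 0.320°.
λ₂ = -125.419° + 0.320° = -125.099°.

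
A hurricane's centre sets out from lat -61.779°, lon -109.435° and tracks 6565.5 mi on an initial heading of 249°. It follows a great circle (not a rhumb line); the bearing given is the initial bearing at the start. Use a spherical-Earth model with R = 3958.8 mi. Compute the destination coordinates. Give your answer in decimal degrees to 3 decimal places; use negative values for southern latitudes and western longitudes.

latitude -5.260°, longitude 139.621°

Central angle δ = d/R = 1.658457 rad.
Start latitude φ₁ = -1.078247 rad; initial bearing θ = 4.345870 rad.
Applying the spherical law of cosines for sides, sin φ₂ = sin φ₁ cos δ + cos φ₁ sin δ cos θ = -0.091670, so φ₂ = -5.260°.
For the longitude increment, Δλ = atan2( sin θ sin δ cos φ₁, cos δ − sin φ₁ sin φ₂ ) = atan2(-0.439771, -0.168322) = -110.944°.
λ₂ = -109.435° + -110.944° = -220.379°, normalized to (−180°, 180°] → 139.621°.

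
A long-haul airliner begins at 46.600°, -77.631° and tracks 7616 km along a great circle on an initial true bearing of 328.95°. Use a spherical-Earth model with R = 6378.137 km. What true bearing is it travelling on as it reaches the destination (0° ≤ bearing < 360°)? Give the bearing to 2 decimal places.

final bearing 217.67°

Angular distance δ = d/R = 7616 / 6378.137 = 1.194079 rad.
Converting: φ₁ = 0.813323 rad, θ = 5.741261 rad.
sin φ₂ = sin φ₁ cos δ + cos φ₁ sin δ cos θ = (0.726575)(0.367870) + (0.687088)(0.929877)(0.856718) = 0.814648
φ₂ = asin(0.814648) = 0.952122 rad = 54.553°.
Δλ = atan2( sin θ sin δ cos φ₁ , cos δ − sin φ₁ sin φ₂ ) = atan2(-0.329539, -0.224033) = -2.167861 rad = -124.209°.
λ₂ = -77.631° + -124.209° = -201.840°, normalized to (−180°, 180°] → 158.160°.
The forward bearing on arrival equals the back-azimuth from the destination plus 180°.
Back-azimuth from P₂ (54.55°, 158.16°) to P₁ (46.60°, -77.63°), with Δλ' = λ₁ − λ₂ = -235.79°: atan2( sin Δλ' cos φ₁ , cos φ₂ sin φ₁ − sin φ₂ cos φ₁ cos Δλ' ) = 37.67°.
Final bearing = (37.67° + 180°) mod 360° = 217.67°.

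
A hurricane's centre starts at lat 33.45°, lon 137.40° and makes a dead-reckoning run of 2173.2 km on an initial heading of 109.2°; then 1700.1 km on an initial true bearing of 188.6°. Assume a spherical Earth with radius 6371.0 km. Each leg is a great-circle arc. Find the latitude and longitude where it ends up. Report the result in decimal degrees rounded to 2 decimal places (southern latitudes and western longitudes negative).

Apply the spherical direct solution leg by leg, carrying full precision between legs.
Leg 1: from (33.45°, 137.40°), δ = 2173.2/6371 = 0.341108 rad, θ = 109.2° → φ = 25.32°, λ = 157.86°.
Leg 2: from (25.32°, 157.86°), δ = 1700.1/6371 = 0.266850 rad, θ = 188.6° → φ = 10.19°, λ = 155.56°.

latitude 10.19°, longitude 155.56°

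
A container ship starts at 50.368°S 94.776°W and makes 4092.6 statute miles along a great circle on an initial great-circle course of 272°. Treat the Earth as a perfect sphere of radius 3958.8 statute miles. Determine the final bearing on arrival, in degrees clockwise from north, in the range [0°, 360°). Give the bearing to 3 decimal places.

final bearing 316.559°

The arc subtends δ = 4092.6/3958.8 = 1.033798 rad at the centre.
Converting: φ₁ = -0.879087 rad, θ = 4.747296 rad.
sin φ₂ = sin φ₁ cos δ + cos φ₁ sin δ cos θ = (-0.770157)(0.511559) + (0.637854)(0.859248)(0.034899) = -0.374853
φ₂ = asin(-0.374853) = -0.384239 rad = -22.015°.
Then Δλ = atan2(-0.547741, 0.222863) = -1.184376 rad, from sin θ sin δ cos φ₁ over cos δ − sin φ₁ sin φ₂.
λ₂ = -94.776° + -67.860° = -162.636°.
The forward bearing on arrival equals the back-azimuth from the destination plus 180°.
Back-azimuth from P₂ (-22.015°, -162.636°) to P₁ (-50.368°, -94.776°), with Δλ' = λ₁ − λ₂ = 67.860°: atan2( sin Δλ' cos φ₁ , cos φ₂ sin φ₁ − sin φ₂ cos φ₁ cos Δλ' ) = 136.559°.
Final bearing = (136.559° + 180°) mod 360° = 316.559°.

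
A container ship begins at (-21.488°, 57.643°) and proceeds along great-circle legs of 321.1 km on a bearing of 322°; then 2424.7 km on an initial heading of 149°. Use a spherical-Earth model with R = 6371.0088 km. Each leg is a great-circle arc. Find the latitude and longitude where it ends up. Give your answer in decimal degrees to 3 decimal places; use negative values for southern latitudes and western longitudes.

Apply the spherical direct solution leg by leg, carrying full precision between legs.
Leg 1: from (-21.488°, 57.643°), δ = 321.1/6371.0088 = 0.050400 rad, θ = 322° → φ = -19.202°, λ = 55.761°.
Leg 2: from (-19.202°, 55.761°), δ = 2424.7/6371.0088 = 0.380583 rad, θ = 149° → φ = -37.305°, λ = 69.678°.

latitude -37.305°, longitude 69.678°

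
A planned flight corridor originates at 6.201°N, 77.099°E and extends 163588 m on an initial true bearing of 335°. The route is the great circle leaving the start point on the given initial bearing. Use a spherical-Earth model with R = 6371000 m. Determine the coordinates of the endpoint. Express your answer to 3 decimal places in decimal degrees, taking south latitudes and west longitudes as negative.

The arc subtends δ = 163588/6371000 = 0.025677 rad at the centre.
Converting: φ₁ = 0.108228 rad, θ = 5.846853 rad.
Applying the spherical law of cosines for sides, sin φ₂ = sin φ₁ cos δ + cos φ₁ sin δ cos θ = 0.131114, so φ₂ = 7.534°.
For the longitude increment, Δλ = atan2( sin θ sin δ cos φ₁, cos δ − sin φ₁ sin φ₂ ) = atan2(-0.010787, 0.985508) = -0.627°.
λ₂ = λ₁ + Δλ = 76.472°.

latitude 7.534°, longitude 76.472°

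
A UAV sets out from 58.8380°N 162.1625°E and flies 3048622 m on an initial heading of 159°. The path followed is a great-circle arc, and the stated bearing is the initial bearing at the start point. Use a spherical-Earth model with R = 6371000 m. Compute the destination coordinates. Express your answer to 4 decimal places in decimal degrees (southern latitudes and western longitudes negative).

The arc subtends δ = 3048622/6371000 = 0.478515 rad at the centre.
With φ₁ = 58.8380° = 1.026917 rad and θ = 159° = 2.775074 rad:
sin φ₂ = sin φ₁ cos δ + cos φ₁ sin δ cos θ = (0.855708)(0.887679) + (0.517460)(0.460462)(-0.933580) = 0.537150
φ₂ = asin(0.537150) = 0.567054 rad = 32.4898°.
Δλ = atan2( sin θ sin δ cos φ₁ , cos δ − sin φ₁ sin φ₂ ) = atan2(0.085388, 0.428037) = 0.196904 rad = 11.2818°.
λ₂ = 162.1625° + 11.2818° = 173.4443°.

latitude 32.4898°, longitude 173.4443°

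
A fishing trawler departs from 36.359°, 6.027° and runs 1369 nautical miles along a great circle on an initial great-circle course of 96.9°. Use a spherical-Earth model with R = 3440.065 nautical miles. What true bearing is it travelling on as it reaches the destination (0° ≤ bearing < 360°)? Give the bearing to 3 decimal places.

Central angle δ = d/R = 0.397958 rad.
Start latitude φ₁ = 0.634584 rad; initial bearing θ = 1.691224 rad.
sin φ₂ = sin φ₁ cos δ + cos φ₁ sin δ cos θ = (0.592843)(0.921854) + (0.805318)(0.387536)(-0.120137) = 0.509021
φ₂ = asin(0.509021) = 0.534047 rad = 30.599°.
For the longitude increment, Δλ = atan2( sin θ sin δ cos φ₁, cos δ − sin φ₁ sin φ₂ ) = atan2(0.309830, 0.620085) = 26.549°.
λ₂ = λ₁ + Δλ = 32.576°.
The forward bearing on arrival equals the back-azimuth from the destination plus 180°.
Back-azimuth from P₂ (30.599°, 32.576°) to P₁ (36.359°, 6.027°), with Δλ' = λ₁ − λ₂ = -26.549°: atan2( sin Δλ' cos φ₁ , cos φ₂ sin φ₁ − sin φ₂ cos φ₁ cos Δλ' ) = 291.748°.
Final bearing = (291.748° + 180°) mod 360° = 111.748°.

final bearing 111.748°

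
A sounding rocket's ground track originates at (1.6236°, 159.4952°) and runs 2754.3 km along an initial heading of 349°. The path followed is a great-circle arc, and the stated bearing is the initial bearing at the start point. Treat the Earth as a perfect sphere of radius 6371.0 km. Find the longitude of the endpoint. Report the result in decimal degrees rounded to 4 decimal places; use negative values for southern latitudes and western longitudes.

longitude 154.3964°

δ = 2754.3/6371 = 0.432318 rad (24.7700°).
Start latitude φ₁ = 0.028337 rad; initial bearing θ = 6.091199 rad.
Destination latitude: φ₂ = arcsin( sin φ₁ cos δ + cos φ₁ sin δ cos θ ) = arcsin(0.436841) = 25.9025°.
Δλ = atan2( sin θ sin δ cos φ₁ , cos δ − sin φ₁ sin φ₂ ) = atan2(-0.079912, 0.895620) = -0.088990 rad = -5.0988°.
λ₂ = λ₁ + Δλ = 154.3964°.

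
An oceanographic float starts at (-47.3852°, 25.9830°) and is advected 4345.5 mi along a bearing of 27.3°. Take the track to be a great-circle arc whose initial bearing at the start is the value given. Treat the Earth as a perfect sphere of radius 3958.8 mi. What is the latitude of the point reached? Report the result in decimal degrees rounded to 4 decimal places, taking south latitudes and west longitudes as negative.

The arc subtends δ = 4345.5/3958.8 = 1.097681 rad at the centre.
Start latitude φ₁ = -0.827028 rad; initial bearing θ = 0.476475 rad.
Applying the spherical law of cosines for sides, sin φ₂ = sin φ₁ cos δ + cos φ₁ sin δ cos θ = 0.200232, so φ₂ = 11.5505°.
For the longitude increment, Δλ = atan2( sin θ sin δ cos φ₁, cos δ − sin φ₁ sin φ₂ ) = atan2(0.276425, 0.603016) = 24.6269°.
λ₂ = λ₁ + Δλ = 50.6099°.

latitude 11.5505°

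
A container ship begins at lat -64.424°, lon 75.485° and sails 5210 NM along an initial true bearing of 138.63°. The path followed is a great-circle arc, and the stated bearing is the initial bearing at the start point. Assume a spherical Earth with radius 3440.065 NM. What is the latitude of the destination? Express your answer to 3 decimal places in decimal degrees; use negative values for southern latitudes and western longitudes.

latitude -21.976°

Central angle δ = d/R = 1.514506 rad.
Converting: φ₁ = -1.124411 rad, θ = 2.419550 rad.
sin φ₂ = sin φ₁ cos δ + cos φ₁ sin δ cos θ = (-0.902013)(0.056260) + (0.431708)(0.998416)(-0.750457) = -0.374213
φ₂ = asin(-0.374213) = -0.383548 rad = -21.976°.
For the longitude increment, Δλ = atan2( sin θ sin δ cos φ₁, cos δ − sin φ₁ sin φ₂ ) = atan2(0.284872, -0.281285) = 134.637°.
λ₂ = 75.485° + 134.637° = 210.122°, normalized to (−180°, 180°] → -149.878°.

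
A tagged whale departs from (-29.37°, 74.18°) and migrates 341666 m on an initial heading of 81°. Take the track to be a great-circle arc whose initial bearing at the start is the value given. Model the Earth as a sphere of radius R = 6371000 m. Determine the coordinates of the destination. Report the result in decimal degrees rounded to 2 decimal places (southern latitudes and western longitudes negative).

latitude -28.84°, longitude 77.65°

δ = 341666/6371000 = 0.053628 rad (3.0727°).
With φ₁ = -29.37° = -0.512603 rad and θ = 81° = 1.413717 rad:
sin φ₂ = sin φ₁ cos δ + cos φ₁ sin δ cos θ = (-0.490448)(0.998562) + (0.871471)(0.053603)(0.156434) = -0.482435
φ₂ = asin(-0.482435) = -0.503432 rad = -28.84°.
For the longitude increment, Δλ = atan2( sin θ sin δ cos φ₁, cos δ − sin φ₁ sin φ₂ ) = atan2(0.046138, 0.761953) = 3.47°.
λ₂ = λ₁ + Δλ = 77.65°.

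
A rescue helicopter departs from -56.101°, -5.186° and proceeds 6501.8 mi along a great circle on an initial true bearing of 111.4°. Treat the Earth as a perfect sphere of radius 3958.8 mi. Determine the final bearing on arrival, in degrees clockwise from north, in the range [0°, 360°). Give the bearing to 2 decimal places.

final bearing 31.65°

The arc subtends δ = 6501.8/3958.8 = 1.642366 rad at the centre.
Start latitude φ₁ = -0.979147 rad; initial bearing θ = 1.944297 rad.
Applying the spherical law of cosines for sides, sin φ₂ = sin φ₁ cos δ + cos φ₁ sin δ cos θ = -0.143628, so φ₂ = -8.258°.
For the longitude increment, Δλ = atan2( sin θ sin δ cos φ₁, cos δ − sin φ₁ sin φ₂ ) = atan2(0.517949, -0.190723) = 110.215°.
Hence λ₂ = -5.186° + 110.215° = 105.029°.
The forward bearing on arrival equals the back-azimuth from the destination plus 180°.
Back-azimuth from P₂ (-8.26°, 105.03°) to P₁ (-56.10°, -5.19°), with Δλ' = λ₁ − λ₂ = -110.22°: atan2( sin Δλ' cos φ₁ , cos φ₂ sin φ₁ − sin φ₂ cos φ₁ cos Δλ' ) = 211.65°.
Final bearing = (211.65° + 180°) mod 360° = 31.65°.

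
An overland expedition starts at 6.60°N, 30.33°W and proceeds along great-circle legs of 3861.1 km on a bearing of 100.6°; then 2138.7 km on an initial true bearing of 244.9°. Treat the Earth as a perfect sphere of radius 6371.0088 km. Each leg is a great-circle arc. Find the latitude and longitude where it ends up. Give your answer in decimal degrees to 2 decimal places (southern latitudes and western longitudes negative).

Apply the spherical direct solution leg by leg, carrying full precision between legs.
Leg 1: from (6.60°, -30.33°), δ = 3861.1/6371.0088 = 0.606042 rad, θ = 100.6° → φ = -0.55°, λ = 3.72°.
Leg 2: from (-0.55°, 3.72°), δ = 2138.7/6371.0088 = 0.335693 rad, θ = 244.9° → φ = -8.56°, λ = -13.84°.

latitude -8.56°, longitude -13.84°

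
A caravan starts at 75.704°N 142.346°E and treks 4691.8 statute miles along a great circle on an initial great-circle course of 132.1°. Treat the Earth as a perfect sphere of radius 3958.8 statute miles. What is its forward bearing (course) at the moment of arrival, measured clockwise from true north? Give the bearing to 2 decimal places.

final bearing 169.20°

Central angle δ = d/R = 1.185157 rad.
With φ₁ = 75.704° = 1.321284 rad and θ = 132.1° = 2.305580 rad:
sin φ₂ = sin φ₁ cos δ + cos φ₁ sin δ cos θ = (0.969033)(0.376151) + (0.246931)(0.926558)(-0.670427) = 0.211112
φ₂ = asin(0.211112) = 0.212713 rad = 12.188°.
Δλ = atan2( sin θ sin δ cos φ₁ , cos δ − sin φ₁ sin φ₂ ) = atan2(0.169761, 0.171577) = 0.780079 rad = 44.695°.
λ₂ = 142.346° + 44.695° = 187.041°, normalized to (−180°, 180°] → -172.959°.
The forward bearing on arrival equals the back-azimuth from the destination plus 180°.
Back-azimuth from P₂ (12.19°, -172.96°) to P₁ (75.70°, 142.35°), with Δλ' = λ₁ − λ₂ = 315.30°: atan2( sin Δλ' cos φ₁ , cos φ₂ sin φ₁ − sin φ₂ cos φ₁ cos Δλ' ) = 349.20°.
Final bearing = (349.20° + 180°) mod 360° = 169.20°.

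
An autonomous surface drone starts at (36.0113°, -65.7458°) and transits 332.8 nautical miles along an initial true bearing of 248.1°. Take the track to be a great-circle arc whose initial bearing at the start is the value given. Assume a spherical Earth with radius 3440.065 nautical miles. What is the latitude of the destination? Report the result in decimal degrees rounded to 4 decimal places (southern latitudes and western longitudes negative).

latitude 33.7833°

The arc subtends δ = 332.8/3440.065 = 0.096742 rad at the centre.
Converting: φ₁ = 0.628516 rad, θ = 4.330162 rad.
sin φ₂ = sin φ₁ cos δ + cos φ₁ sin δ cos θ = (0.587945)(0.995324) + (0.808901)(0.096592)(-0.372988) = 0.556053
φ₂ = asin(0.556053) = 0.589629 rad = 33.7833°.
For the longitude increment, Δλ = atan2( sin θ sin δ cos φ₁, cos δ − sin φ₁ sin φ₂ ) = atan2(-0.072495, 0.668396) = -6.1901°.
λ₂ = λ₁ + Δλ = -71.9359°.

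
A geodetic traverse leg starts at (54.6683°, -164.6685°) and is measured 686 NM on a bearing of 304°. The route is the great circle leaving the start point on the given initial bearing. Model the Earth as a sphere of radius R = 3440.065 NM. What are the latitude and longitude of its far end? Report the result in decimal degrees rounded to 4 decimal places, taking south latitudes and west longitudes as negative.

The arc subtends δ = 686/3440.065 = 0.199415 rad at the centre.
With φ₁ = 54.6683° = 0.954142 rad and θ = 304° = 5.305801 rad:
sin φ₂ = sin φ₁ cos δ + cos φ₁ sin δ cos θ = (0.815818)(0.980183) + (0.578309)(0.198096)(0.559193) = 0.863712
φ₂ = asin(0.863712) = 1.042589 rad = 59.7359°.
Δλ = atan2( sin θ sin δ cos φ₁ , cos δ − sin φ₁ sin φ₂ ) = atan2(-0.094975, 0.275551) = -0.331921 rad = -19.0177°.
λ₂ = -164.6685° + -19.0177° = -183.6862°, normalized to (−180°, 180°] → 176.3138°.

latitude 59.7359°, longitude 176.3138°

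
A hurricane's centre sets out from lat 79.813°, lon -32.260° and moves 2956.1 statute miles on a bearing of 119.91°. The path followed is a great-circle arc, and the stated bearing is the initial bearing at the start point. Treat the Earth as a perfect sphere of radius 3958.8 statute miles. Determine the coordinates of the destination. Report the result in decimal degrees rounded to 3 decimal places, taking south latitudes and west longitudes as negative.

latitude 41.487°, longitude 19.549°

δ = 2956.1/3958.8 = 0.746716 rad (42.7837°).
Converting: φ₁ = 1.393000 rad, θ = 2.092824 rad.
Applying the spherical law of cosines for sides, sin φ₂ = sin φ₁ cos δ + cos φ₁ sin δ cos θ = 0.662452, so φ₂ = 41.487°.
Δλ = atan2( sin θ sin δ cos φ₁ , cos δ − sin φ₁ sin φ₂ ) = atan2(0.104130, 0.081914) = 0.904246 rad = 51.809°.
λ₂ = λ₁ + Δλ = 19.549°.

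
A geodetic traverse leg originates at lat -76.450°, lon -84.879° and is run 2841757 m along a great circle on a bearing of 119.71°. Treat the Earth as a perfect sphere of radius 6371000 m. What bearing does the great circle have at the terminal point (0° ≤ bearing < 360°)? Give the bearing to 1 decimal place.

final bearing 32.9°

Central angle δ = d/R = 0.446046 rad.
Start latitude φ₁ = -1.334304 rad; initial bearing θ = 2.089334 rad.
Applying the spherical law of cosines for sides, sin φ₂ = sin φ₁ cos δ + cos φ₁ sin δ cos θ = -0.927143, so φ₂ = -67.994°.
For the longitude increment, Δλ = atan2( sin θ sin δ cos φ₁, cos δ − sin φ₁ sin φ₂ ) = atan2(0.087788, 0.000823) = 89.463°.
λ₂ = -84.879° + 89.463° = 4.584°.
The forward bearing on arrival equals the back-azimuth from the destination plus 180°.
Back-azimuth from P₂ (-68.0°, 4.6°) to P₁ (-76.5°, -84.9°), with Δλ' = λ₁ − λ₂ = -89.5°: atan2( sin Δλ' cos φ₁ , cos φ₂ sin φ₁ − sin φ₂ cos φ₁ cos Δλ' ) = 212.9°.
Final bearing = (212.9° + 180°) mod 360° = 32.9°.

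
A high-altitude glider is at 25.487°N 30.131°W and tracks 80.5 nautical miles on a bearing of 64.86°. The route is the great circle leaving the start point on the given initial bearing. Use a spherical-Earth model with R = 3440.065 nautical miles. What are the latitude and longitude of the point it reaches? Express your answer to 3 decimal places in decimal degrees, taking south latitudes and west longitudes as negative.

Angular distance δ = d/R = 80.5 / 3440.065 = 0.023401 rad.
With φ₁ = 25.487° = 0.444832 rad and θ = 64.86° = 1.132021 rad:
sin φ₂ = sin φ₁ cos δ + cos φ₁ sin δ cos θ = (0.430306)(0.999726) + (0.902683)(0.023399)(0.424832) = 0.439162
φ₂ = asin(0.439162) = 0.454665 rad = 26.050°.
For the longitude increment, Δλ = atan2( sin θ sin δ cos φ₁, cos δ − sin φ₁ sin φ₂ ) = atan2(0.019121, 0.810752) = 1.351°.
λ₂ = -30.131° + 1.351° = -28.780°.

latitude 26.050°, longitude -28.780°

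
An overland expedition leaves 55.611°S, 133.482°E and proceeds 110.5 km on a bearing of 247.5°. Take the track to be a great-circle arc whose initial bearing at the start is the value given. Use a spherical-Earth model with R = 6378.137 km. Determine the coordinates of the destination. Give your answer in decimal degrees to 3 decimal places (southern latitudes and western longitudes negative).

Angular distance δ = d/R = 110.5 / 6378.137 = 0.017325 rad.
Start latitude φ₁ = -0.970595 rad; initial bearing θ = 4.319690 rad.
Applying the spherical law of cosines for sides, sin φ₂ = sin φ₁ cos δ + cos φ₁ sin δ cos θ = -0.828843, so φ₂ = -55.980°.
For the longitude increment, Δλ = atan2( sin θ sin δ cos φ₁, cos δ − sin φ₁ sin φ₂ ) = atan2(-0.009040, 0.315871) = -1.639°.
Hence λ₂ = 133.482° + -1.639° = 131.843°.

latitude -55.980°, longitude 131.843°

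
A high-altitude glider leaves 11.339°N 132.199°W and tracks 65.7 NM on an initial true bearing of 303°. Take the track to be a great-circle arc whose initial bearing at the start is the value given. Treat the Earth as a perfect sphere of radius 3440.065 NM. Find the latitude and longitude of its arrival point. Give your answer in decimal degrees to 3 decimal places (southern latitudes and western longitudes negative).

latitude 11.933°, longitude -133.137°

The arc subtends δ = 65.7/3440.065 = 0.019098 rad at the centre.
Start latitude φ₁ = 0.197903 rad; initial bearing θ = 5.288348 rad.
Applying the spherical law of cosines for sides, sin φ₂ = sin φ₁ cos δ + cos φ₁ sin δ cos θ = 0.206776, so φ₂ = 11.933°.
Then Δλ = atan2(-0.015704, 0.959163) = -0.016371 rad, from sin θ sin δ cos φ₁ over cos δ − sin φ₁ sin φ₂.
Hence λ₂ = -132.199° + -0.938° = -133.137°.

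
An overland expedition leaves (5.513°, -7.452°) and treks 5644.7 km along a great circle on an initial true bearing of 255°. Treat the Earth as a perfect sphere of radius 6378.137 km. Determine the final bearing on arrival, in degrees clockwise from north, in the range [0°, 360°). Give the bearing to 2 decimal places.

δ = 5644.7/6378.137 = 0.885008 rad (50.7072°).
With φ₁ = 5.513° = 0.096220 rad and θ = 255° = 4.450590 rad:
Destination latitude: φ₂ = arcsin( sin φ₁ cos δ + cos φ₁ sin δ cos θ ) = arcsin(-0.138538) = -7.963°.
Then Δλ = atan2(-0.744091, 0.646593) = -0.855392 rad, from sin θ sin δ cos φ₁ over cos δ − sin φ₁ sin φ₂.
λ₂ = λ₁ + Δλ = -56.462°.
The forward bearing on arrival equals the back-azimuth from the destination plus 180°.
Back-azimuth from P₂ (-7.96°, -56.46°) to P₁ (5.51°, -7.45°), with Δλ' = λ₁ − λ₂ = 49.01°: atan2( sin Δλ' cos φ₁ , cos φ₂ sin φ₁ − sin φ₂ cos φ₁ cos Δλ' ) = 76.12°.
Final bearing = (76.12° + 180°) mod 360° = 256.12°.

final bearing 256.12°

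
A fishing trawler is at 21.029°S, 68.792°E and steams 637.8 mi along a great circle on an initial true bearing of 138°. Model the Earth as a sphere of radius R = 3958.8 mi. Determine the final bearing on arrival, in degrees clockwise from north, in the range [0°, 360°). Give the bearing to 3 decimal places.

Angular distance δ = d/R = 637.8 / 3958.8 = 0.161109 rad.
Converting: φ₁ = -0.367025 rad, θ = 2.408554 rad.
Destination latitude: φ₂ = arcsin( sin φ₁ cos δ + cos φ₁ sin δ cos θ ) = arcsin(-0.465464) = -27.740°.
Δλ = atan2( sin θ sin δ cos φ₁ , cos δ − sin φ₁ sin φ₂ ) = atan2(0.100189, 0.820023) = 0.121575 rad = 6.966°.
λ₂ = λ₁ + Δλ = 75.758°.
The forward bearing on arrival equals the back-azimuth from the destination plus 180°.
Back-azimuth from P₂ (-27.740°, 75.758°) to P₁ (-21.029°, 68.792°), with Δλ' = λ₁ − λ₂ = -6.966°: atan2( sin Δλ' cos φ₁ , cos φ₂ sin φ₁ − sin φ₂ cos φ₁ cos Δλ' ) = 315.116°.
Final bearing = (315.116° + 180°) mod 360° = 135.116°.

final bearing 135.116°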